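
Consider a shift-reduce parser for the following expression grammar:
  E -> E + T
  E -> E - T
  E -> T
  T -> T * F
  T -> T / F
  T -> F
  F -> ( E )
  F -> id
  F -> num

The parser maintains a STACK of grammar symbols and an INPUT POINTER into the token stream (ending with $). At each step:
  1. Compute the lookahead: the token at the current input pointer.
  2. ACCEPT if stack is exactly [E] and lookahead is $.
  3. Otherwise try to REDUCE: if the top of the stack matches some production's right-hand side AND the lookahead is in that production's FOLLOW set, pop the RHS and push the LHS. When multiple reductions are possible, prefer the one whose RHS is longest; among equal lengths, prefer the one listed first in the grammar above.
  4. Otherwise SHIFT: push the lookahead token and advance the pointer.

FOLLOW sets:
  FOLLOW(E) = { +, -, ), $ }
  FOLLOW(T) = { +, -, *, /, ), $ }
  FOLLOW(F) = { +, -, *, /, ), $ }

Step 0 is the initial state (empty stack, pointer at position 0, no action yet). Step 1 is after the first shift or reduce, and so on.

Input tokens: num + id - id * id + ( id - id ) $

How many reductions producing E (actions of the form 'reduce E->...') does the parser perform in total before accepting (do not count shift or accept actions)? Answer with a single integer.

Step 1: shift num. Stack=[num] ptr=1 lookahead=+ remaining=[+ id - id * id + ( id - id ) $]
Step 2: reduce F->num. Stack=[F] ptr=1 lookahead=+ remaining=[+ id - id * id + ( id - id ) $]
Step 3: reduce T->F. Stack=[T] ptr=1 lookahead=+ remaining=[+ id - id * id + ( id - id ) $]
Step 4: reduce E->T. Stack=[E] ptr=1 lookahead=+ remaining=[+ id - id * id + ( id - id ) $]
Step 5: shift +. Stack=[E +] ptr=2 lookahead=id remaining=[id - id * id + ( id - id ) $]
Step 6: shift id. Stack=[E + id] ptr=3 lookahead=- remaining=[- id * id + ( id - id ) $]
Step 7: reduce F->id. Stack=[E + F] ptr=3 lookahead=- remaining=[- id * id + ( id - id ) $]
Step 8: reduce T->F. Stack=[E + T] ptr=3 lookahead=- remaining=[- id * id + ( id - id ) $]
Step 9: reduce E->E + T. Stack=[E] ptr=3 lookahead=- remaining=[- id * id + ( id - id ) $]
Step 10: shift -. Stack=[E -] ptr=4 lookahead=id remaining=[id * id + ( id - id ) $]
Step 11: shift id. Stack=[E - id] ptr=5 lookahead=* remaining=[* id + ( id - id ) $]
Step 12: reduce F->id. Stack=[E - F] ptr=5 lookahead=* remaining=[* id + ( id - id ) $]
Step 13: reduce T->F. Stack=[E - T] ptr=5 lookahead=* remaining=[* id + ( id - id ) $]
Step 14: shift *. Stack=[E - T *] ptr=6 lookahead=id remaining=[id + ( id - id ) $]
Step 15: shift id. Stack=[E - T * id] ptr=7 lookahead=+ remaining=[+ ( id - id ) $]
Step 16: reduce F->id. Stack=[E - T * F] ptr=7 lookahead=+ remaining=[+ ( id - id ) $]
Step 17: reduce T->T * F. Stack=[E - T] ptr=7 lookahead=+ remaining=[+ ( id - id ) $]
Step 18: reduce E->E - T. Stack=[E] ptr=7 lookahead=+ remaining=[+ ( id - id ) $]
Step 19: shift +. Stack=[E +] ptr=8 lookahead=( remaining=[( id - id ) $]
Step 20: shift (. Stack=[E + (] ptr=9 lookahead=id remaining=[id - id ) $]
Step 21: shift id. Stack=[E + ( id] ptr=10 lookahead=- remaining=[- id ) $]
Step 22: reduce F->id. Stack=[E + ( F] ptr=10 lookahead=- remaining=[- id ) $]
Step 23: reduce T->F. Stack=[E + ( T] ptr=10 lookahead=- remaining=[- id ) $]
Step 24: reduce E->T. Stack=[E + ( E] ptr=10 lookahead=- remaining=[- id ) $]
Step 25: shift -. Stack=[E + ( E -] ptr=11 lookahead=id remaining=[id ) $]
Step 26: shift id. Stack=[E + ( E - id] ptr=12 lookahead=) remaining=[) $]
Step 27: reduce F->id. Stack=[E + ( E - F] ptr=12 lookahead=) remaining=[) $]
Step 28: reduce T->F. Stack=[E + ( E - T] ptr=12 lookahead=) remaining=[) $]
Step 29: reduce E->E - T. Stack=[E + ( E] ptr=12 lookahead=) remaining=[) $]
Step 30: shift ). Stack=[E + ( E )] ptr=13 lookahead=$ remaining=[$]
Step 31: reduce F->( E ). Stack=[E + F] ptr=13 lookahead=$ remaining=[$]
Step 32: reduce T->F. Stack=[E + T] ptr=13 lookahead=$ remaining=[$]
Step 33: reduce E->E + T. Stack=[E] ptr=13 lookahead=$ remaining=[$]
Step 34: accept. Stack=[E] ptr=13 lookahead=$ remaining=[$]

Answer: 6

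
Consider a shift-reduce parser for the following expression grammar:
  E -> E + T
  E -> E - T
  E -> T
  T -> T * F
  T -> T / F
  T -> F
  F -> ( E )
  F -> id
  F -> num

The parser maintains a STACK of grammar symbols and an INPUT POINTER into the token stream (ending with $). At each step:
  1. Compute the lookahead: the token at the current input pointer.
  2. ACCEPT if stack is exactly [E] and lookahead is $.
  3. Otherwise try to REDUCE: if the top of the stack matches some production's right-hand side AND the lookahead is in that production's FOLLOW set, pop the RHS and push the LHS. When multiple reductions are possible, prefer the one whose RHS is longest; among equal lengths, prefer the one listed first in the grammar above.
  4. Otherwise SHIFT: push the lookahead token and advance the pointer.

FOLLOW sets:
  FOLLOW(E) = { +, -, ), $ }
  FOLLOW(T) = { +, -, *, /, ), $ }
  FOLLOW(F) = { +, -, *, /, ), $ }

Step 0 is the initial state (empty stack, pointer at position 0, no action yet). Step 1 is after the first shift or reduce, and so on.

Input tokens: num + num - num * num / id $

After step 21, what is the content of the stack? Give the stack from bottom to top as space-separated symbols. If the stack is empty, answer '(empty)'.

Step 1: shift num. Stack=[num] ptr=1 lookahead=+ remaining=[+ num - num * num / id $]
Step 2: reduce F->num. Stack=[F] ptr=1 lookahead=+ remaining=[+ num - num * num / id $]
Step 3: reduce T->F. Stack=[T] ptr=1 lookahead=+ remaining=[+ num - num * num / id $]
Step 4: reduce E->T. Stack=[E] ptr=1 lookahead=+ remaining=[+ num - num * num / id $]
Step 5: shift +. Stack=[E +] ptr=2 lookahead=num remaining=[num - num * num / id $]
Step 6: shift num. Stack=[E + num] ptr=3 lookahead=- remaining=[- num * num / id $]
Step 7: reduce F->num. Stack=[E + F] ptr=3 lookahead=- remaining=[- num * num / id $]
Step 8: reduce T->F. Stack=[E + T] ptr=3 lookahead=- remaining=[- num * num / id $]
Step 9: reduce E->E + T. Stack=[E] ptr=3 lookahead=- remaining=[- num * num / id $]
Step 10: shift -. Stack=[E -] ptr=4 lookahead=num remaining=[num * num / id $]
Step 11: shift num. Stack=[E - num] ptr=5 lookahead=* remaining=[* num / id $]
Step 12: reduce F->num. Stack=[E - F] ptr=5 lookahead=* remaining=[* num / id $]
Step 13: reduce T->F. Stack=[E - T] ptr=5 lookahead=* remaining=[* num / id $]
Step 14: shift *. Stack=[E - T *] ptr=6 lookahead=num remaining=[num / id $]
Step 15: shift num. Stack=[E - T * num] ptr=7 lookahead=/ remaining=[/ id $]
Step 16: reduce F->num. Stack=[E - T * F] ptr=7 lookahead=/ remaining=[/ id $]
Step 17: reduce T->T * F. Stack=[E - T] ptr=7 lookahead=/ remaining=[/ id $]
Step 18: shift /. Stack=[E - T /] ptr=8 lookahead=id remaining=[id $]
Step 19: shift id. Stack=[E - T / id] ptr=9 lookahead=$ remaining=[$]
Step 20: reduce F->id. Stack=[E - T / F] ptr=9 lookahead=$ remaining=[$]
Step 21: reduce T->T / F. Stack=[E - T] ptr=9 lookahead=$ remaining=[$]

Answer: E - T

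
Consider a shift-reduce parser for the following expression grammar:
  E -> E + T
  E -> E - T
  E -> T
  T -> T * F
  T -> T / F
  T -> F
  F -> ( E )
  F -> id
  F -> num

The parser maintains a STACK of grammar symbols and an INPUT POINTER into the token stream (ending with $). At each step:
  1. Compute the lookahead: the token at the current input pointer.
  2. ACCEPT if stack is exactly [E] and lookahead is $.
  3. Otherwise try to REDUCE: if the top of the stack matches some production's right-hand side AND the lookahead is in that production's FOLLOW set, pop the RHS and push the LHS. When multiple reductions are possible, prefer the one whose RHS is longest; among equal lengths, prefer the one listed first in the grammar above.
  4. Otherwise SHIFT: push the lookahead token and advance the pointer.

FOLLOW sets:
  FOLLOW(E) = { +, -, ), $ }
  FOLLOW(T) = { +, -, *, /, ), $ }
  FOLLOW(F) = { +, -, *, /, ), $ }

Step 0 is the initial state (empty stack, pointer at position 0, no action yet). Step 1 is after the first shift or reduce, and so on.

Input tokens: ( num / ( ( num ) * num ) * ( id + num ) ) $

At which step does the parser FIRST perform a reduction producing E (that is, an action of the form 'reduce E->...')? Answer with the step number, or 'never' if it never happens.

Answer: 11

Derivation:
Step 1: shift (. Stack=[(] ptr=1 lookahead=num remaining=[num / ( ( num ) * num ) * ( id + num ) ) $]
Step 2: shift num. Stack=[( num] ptr=2 lookahead=/ remaining=[/ ( ( num ) * num ) * ( id + num ) ) $]
Step 3: reduce F->num. Stack=[( F] ptr=2 lookahead=/ remaining=[/ ( ( num ) * num ) * ( id + num ) ) $]
Step 4: reduce T->F. Stack=[( T] ptr=2 lookahead=/ remaining=[/ ( ( num ) * num ) * ( id + num ) ) $]
Step 5: shift /. Stack=[( T /] ptr=3 lookahead=( remaining=[( ( num ) * num ) * ( id + num ) ) $]
Step 6: shift (. Stack=[( T / (] ptr=4 lookahead=( remaining=[( num ) * num ) * ( id + num ) ) $]
Step 7: shift (. Stack=[( T / ( (] ptr=5 lookahead=num remaining=[num ) * num ) * ( id + num ) ) $]
Step 8: shift num. Stack=[( T / ( ( num] ptr=6 lookahead=) remaining=[) * num ) * ( id + num ) ) $]
Step 9: reduce F->num. Stack=[( T / ( ( F] ptr=6 lookahead=) remaining=[) * num ) * ( id + num ) ) $]
Step 10: reduce T->F. Stack=[( T / ( ( T] ptr=6 lookahead=) remaining=[) * num ) * ( id + num ) ) $]
Step 11: reduce E->T. Stack=[( T / ( ( E] ptr=6 lookahead=) remaining=[) * num ) * ( id + num ) ) $]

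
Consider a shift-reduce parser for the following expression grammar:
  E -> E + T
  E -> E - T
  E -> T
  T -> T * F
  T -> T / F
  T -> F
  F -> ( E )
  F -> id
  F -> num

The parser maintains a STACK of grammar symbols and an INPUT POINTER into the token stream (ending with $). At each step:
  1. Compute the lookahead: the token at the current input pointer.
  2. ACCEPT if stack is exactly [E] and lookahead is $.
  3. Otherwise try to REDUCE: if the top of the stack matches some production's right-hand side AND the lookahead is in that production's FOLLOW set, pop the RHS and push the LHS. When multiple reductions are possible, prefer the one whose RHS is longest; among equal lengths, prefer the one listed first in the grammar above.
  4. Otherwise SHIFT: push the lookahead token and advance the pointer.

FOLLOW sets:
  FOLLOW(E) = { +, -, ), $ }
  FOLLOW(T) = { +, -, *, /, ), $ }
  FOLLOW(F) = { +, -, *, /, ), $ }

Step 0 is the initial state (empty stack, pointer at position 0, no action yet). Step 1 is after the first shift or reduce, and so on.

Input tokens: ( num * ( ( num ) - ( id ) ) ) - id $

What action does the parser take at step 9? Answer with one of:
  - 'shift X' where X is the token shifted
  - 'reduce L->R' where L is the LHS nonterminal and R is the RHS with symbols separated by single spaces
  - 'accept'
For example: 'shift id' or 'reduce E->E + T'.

Step 1: shift (. Stack=[(] ptr=1 lookahead=num remaining=[num * ( ( num ) - ( id ) ) ) - id $]
Step 2: shift num. Stack=[( num] ptr=2 lookahead=* remaining=[* ( ( num ) - ( id ) ) ) - id $]
Step 3: reduce F->num. Stack=[( F] ptr=2 lookahead=* remaining=[* ( ( num ) - ( id ) ) ) - id $]
Step 4: reduce T->F. Stack=[( T] ptr=2 lookahead=* remaining=[* ( ( num ) - ( id ) ) ) - id $]
Step 5: shift *. Stack=[( T *] ptr=3 lookahead=( remaining=[( ( num ) - ( id ) ) ) - id $]
Step 6: shift (. Stack=[( T * (] ptr=4 lookahead=( remaining=[( num ) - ( id ) ) ) - id $]
Step 7: shift (. Stack=[( T * ( (] ptr=5 lookahead=num remaining=[num ) - ( id ) ) ) - id $]
Step 8: shift num. Stack=[( T * ( ( num] ptr=6 lookahead=) remaining=[) - ( id ) ) ) - id $]
Step 9: reduce F->num. Stack=[( T * ( ( F] ptr=6 lookahead=) remaining=[) - ( id ) ) ) - id $]

Answer: reduce F->num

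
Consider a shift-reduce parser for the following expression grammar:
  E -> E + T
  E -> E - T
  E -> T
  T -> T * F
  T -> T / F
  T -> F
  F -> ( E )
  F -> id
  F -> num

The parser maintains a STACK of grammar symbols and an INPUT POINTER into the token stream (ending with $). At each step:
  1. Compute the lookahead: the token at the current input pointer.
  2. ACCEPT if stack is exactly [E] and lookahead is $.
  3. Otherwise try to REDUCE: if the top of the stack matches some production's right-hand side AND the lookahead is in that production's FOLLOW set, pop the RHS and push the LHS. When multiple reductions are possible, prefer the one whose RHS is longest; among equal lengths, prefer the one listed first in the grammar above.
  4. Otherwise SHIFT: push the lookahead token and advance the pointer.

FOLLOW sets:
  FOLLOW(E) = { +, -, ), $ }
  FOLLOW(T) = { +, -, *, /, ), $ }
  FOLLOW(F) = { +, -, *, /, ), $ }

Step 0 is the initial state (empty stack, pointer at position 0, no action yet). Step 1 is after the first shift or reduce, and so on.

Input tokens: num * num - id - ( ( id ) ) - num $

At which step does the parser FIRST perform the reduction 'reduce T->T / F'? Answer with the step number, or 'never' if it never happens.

Step 1: shift num. Stack=[num] ptr=1 lookahead=* remaining=[* num - id - ( ( id ) ) - num $]
Step 2: reduce F->num. Stack=[F] ptr=1 lookahead=* remaining=[* num - id - ( ( id ) ) - num $]
Step 3: reduce T->F. Stack=[T] ptr=1 lookahead=* remaining=[* num - id - ( ( id ) ) - num $]
Step 4: shift *. Stack=[T *] ptr=2 lookahead=num remaining=[num - id - ( ( id ) ) - num $]
Step 5: shift num. Stack=[T * num] ptr=3 lookahead=- remaining=[- id - ( ( id ) ) - num $]
Step 6: reduce F->num. Stack=[T * F] ptr=3 lookahead=- remaining=[- id - ( ( id ) ) - num $]
Step 7: reduce T->T * F. Stack=[T] ptr=3 lookahead=- remaining=[- id - ( ( id ) ) - num $]
Step 8: reduce E->T. Stack=[E] ptr=3 lookahead=- remaining=[- id - ( ( id ) ) - num $]
Step 9: shift -. Stack=[E -] ptr=4 lookahead=id remaining=[id - ( ( id ) ) - num $]
Step 10: shift id. Stack=[E - id] ptr=5 lookahead=- remaining=[- ( ( id ) ) - num $]
Step 11: reduce F->id. Stack=[E - F] ptr=5 lookahead=- remaining=[- ( ( id ) ) - num $]
Step 12: reduce T->F. Stack=[E - T] ptr=5 lookahead=- remaining=[- ( ( id ) ) - num $]
Step 13: reduce E->E - T. Stack=[E] ptr=5 lookahead=- remaining=[- ( ( id ) ) - num $]
Step 14: shift -. Stack=[E -] ptr=6 lookahead=( remaining=[( ( id ) ) - num $]
Step 15: shift (. Stack=[E - (] ptr=7 lookahead=( remaining=[( id ) ) - num $]
Step 16: shift (. Stack=[E - ( (] ptr=8 lookahead=id remaining=[id ) ) - num $]
Step 17: shift id. Stack=[E - ( ( id] ptr=9 lookahead=) remaining=[) ) - num $]
Step 18: reduce F->id. Stack=[E - ( ( F] ptr=9 lookahead=) remaining=[) ) - num $]
Step 19: reduce T->F. Stack=[E - ( ( T] ptr=9 lookahead=) remaining=[) ) - num $]
Step 20: reduce E->T. Stack=[E - ( ( E] ptr=9 lookahead=) remaining=[) ) - num $]
Step 21: shift ). Stack=[E - ( ( E )] ptr=10 lookahead=) remaining=[) - num $]
Step 22: reduce F->( E ). Stack=[E - ( F] ptr=10 lookahead=) remaining=[) - num $]
Step 23: reduce T->F. Stack=[E - ( T] ptr=10 lookahead=) remaining=[) - num $]
Step 24: reduce E->T. Stack=[E - ( E] ptr=10 lookahead=) remaining=[) - num $]
Step 25: shift ). Stack=[E - ( E )] ptr=11 lookahead=- remaining=[- num $]
Step 26: reduce F->( E ). Stack=[E - F] ptr=11 lookahead=- remaining=[- num $]
Step 27: reduce T->F. Stack=[E - T] ptr=11 lookahead=- remaining=[- num $]
Step 28: reduce E->E - T. Stack=[E] ptr=11 lookahead=- remaining=[- num $]
Step 29: shift -. Stack=[E -] ptr=12 lookahead=num remaining=[num $]
Step 30: shift num. Stack=[E - num] ptr=13 lookahead=$ remaining=[$]
Step 31: reduce F->num. Stack=[E - F] ptr=13 lookahead=$ remaining=[$]
Step 32: reduce T->F. Stack=[E - T] ptr=13 lookahead=$ remaining=[$]
Step 33: reduce E->E - T. Stack=[E] ptr=13 lookahead=$ remaining=[$]
Step 34: accept. Stack=[E] ptr=13 lookahead=$ remaining=[$]

Answer: never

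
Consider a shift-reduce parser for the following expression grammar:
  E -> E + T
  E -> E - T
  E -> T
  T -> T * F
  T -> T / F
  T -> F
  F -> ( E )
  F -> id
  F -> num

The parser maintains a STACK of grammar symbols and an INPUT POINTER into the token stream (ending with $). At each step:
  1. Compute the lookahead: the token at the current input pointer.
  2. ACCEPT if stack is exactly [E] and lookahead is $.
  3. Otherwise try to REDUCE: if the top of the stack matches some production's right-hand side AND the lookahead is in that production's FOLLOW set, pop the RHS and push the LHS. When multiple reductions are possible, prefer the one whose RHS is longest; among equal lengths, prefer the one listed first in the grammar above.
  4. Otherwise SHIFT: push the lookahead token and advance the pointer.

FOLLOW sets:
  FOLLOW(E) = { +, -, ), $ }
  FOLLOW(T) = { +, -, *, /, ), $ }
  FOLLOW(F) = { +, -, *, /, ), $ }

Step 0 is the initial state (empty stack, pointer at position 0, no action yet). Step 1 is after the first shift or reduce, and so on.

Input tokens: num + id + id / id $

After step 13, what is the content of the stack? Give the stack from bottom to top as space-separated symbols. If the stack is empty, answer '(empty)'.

Step 1: shift num. Stack=[num] ptr=1 lookahead=+ remaining=[+ id + id / id $]
Step 2: reduce F->num. Stack=[F] ptr=1 lookahead=+ remaining=[+ id + id / id $]
Step 3: reduce T->F. Stack=[T] ptr=1 lookahead=+ remaining=[+ id + id / id $]
Step 4: reduce E->T. Stack=[E] ptr=1 lookahead=+ remaining=[+ id + id / id $]
Step 5: shift +. Stack=[E +] ptr=2 lookahead=id remaining=[id + id / id $]
Step 6: shift id. Stack=[E + id] ptr=3 lookahead=+ remaining=[+ id / id $]
Step 7: reduce F->id. Stack=[E + F] ptr=3 lookahead=+ remaining=[+ id / id $]
Step 8: reduce T->F. Stack=[E + T] ptr=3 lookahead=+ remaining=[+ id / id $]
Step 9: reduce E->E + T. Stack=[E] ptr=3 lookahead=+ remaining=[+ id / id $]
Step 10: shift +. Stack=[E +] ptr=4 lookahead=id remaining=[id / id $]
Step 11: shift id. Stack=[E + id] ptr=5 lookahead=/ remaining=[/ id $]
Step 12: reduce F->id. Stack=[E + F] ptr=5 lookahead=/ remaining=[/ id $]
Step 13: reduce T->F. Stack=[E + T] ptr=5 lookahead=/ remaining=[/ id $]

Answer: E + T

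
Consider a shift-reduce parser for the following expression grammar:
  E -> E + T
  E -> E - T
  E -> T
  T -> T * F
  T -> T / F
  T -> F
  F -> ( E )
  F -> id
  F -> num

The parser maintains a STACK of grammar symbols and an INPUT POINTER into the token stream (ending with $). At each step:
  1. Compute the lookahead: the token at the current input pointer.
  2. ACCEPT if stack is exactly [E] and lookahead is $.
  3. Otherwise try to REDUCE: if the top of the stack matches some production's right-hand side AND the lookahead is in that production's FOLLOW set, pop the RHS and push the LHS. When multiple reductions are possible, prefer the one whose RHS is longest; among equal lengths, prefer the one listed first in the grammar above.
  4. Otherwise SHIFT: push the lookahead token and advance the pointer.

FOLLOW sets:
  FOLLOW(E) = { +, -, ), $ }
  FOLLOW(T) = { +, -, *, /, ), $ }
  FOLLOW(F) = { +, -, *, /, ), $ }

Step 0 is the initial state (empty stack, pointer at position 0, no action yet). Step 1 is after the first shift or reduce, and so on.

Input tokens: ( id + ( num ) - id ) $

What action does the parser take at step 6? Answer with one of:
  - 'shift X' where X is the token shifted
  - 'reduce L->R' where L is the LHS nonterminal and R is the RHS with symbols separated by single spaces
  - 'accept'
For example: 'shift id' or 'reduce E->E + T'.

Answer: shift +

Derivation:
Step 1: shift (. Stack=[(] ptr=1 lookahead=id remaining=[id + ( num ) - id ) $]
Step 2: shift id. Stack=[( id] ptr=2 lookahead=+ remaining=[+ ( num ) - id ) $]
Step 3: reduce F->id. Stack=[( F] ptr=2 lookahead=+ remaining=[+ ( num ) - id ) $]
Step 4: reduce T->F. Stack=[( T] ptr=2 lookahead=+ remaining=[+ ( num ) - id ) $]
Step 5: reduce E->T. Stack=[( E] ptr=2 lookahead=+ remaining=[+ ( num ) - id ) $]
Step 6: shift +. Stack=[( E +] ptr=3 lookahead=( remaining=[( num ) - id ) $]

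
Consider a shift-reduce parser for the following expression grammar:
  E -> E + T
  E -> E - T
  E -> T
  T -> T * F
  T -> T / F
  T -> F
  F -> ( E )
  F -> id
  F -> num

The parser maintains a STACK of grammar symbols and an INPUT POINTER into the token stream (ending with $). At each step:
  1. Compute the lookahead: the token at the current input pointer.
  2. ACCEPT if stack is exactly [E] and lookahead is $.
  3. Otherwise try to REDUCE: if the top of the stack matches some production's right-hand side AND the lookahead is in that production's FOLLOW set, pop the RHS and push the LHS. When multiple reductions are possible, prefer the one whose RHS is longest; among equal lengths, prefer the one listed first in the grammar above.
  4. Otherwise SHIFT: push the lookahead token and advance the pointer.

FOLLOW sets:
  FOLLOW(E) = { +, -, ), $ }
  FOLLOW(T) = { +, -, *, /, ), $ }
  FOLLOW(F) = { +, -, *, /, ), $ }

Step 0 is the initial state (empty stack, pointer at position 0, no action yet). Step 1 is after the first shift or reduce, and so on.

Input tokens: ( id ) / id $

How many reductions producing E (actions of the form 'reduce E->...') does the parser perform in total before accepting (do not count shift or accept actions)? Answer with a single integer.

Answer: 2

Derivation:
Step 1: shift (. Stack=[(] ptr=1 lookahead=id remaining=[id ) / id $]
Step 2: shift id. Stack=[( id] ptr=2 lookahead=) remaining=[) / id $]
Step 3: reduce F->id. Stack=[( F] ptr=2 lookahead=) remaining=[) / id $]
Step 4: reduce T->F. Stack=[( T] ptr=2 lookahead=) remaining=[) / id $]
Step 5: reduce E->T. Stack=[( E] ptr=2 lookahead=) remaining=[) / id $]
Step 6: shift ). Stack=[( E )] ptr=3 lookahead=/ remaining=[/ id $]
Step 7: reduce F->( E ). Stack=[F] ptr=3 lookahead=/ remaining=[/ id $]
Step 8: reduce T->F. Stack=[T] ptr=3 lookahead=/ remaining=[/ id $]
Step 9: shift /. Stack=[T /] ptr=4 lookahead=id remaining=[id $]
Step 10: shift id. Stack=[T / id] ptr=5 lookahead=$ remaining=[$]
Step 11: reduce F->id. Stack=[T / F] ptr=5 lookahead=$ remaining=[$]
Step 12: reduce T->T / F. Stack=[T] ptr=5 lookahead=$ remaining=[$]
Step 13: reduce E->T. Stack=[E] ptr=5 lookahead=$ remaining=[$]
Step 14: accept. Stack=[E] ptr=5 lookahead=$ remaining=[$]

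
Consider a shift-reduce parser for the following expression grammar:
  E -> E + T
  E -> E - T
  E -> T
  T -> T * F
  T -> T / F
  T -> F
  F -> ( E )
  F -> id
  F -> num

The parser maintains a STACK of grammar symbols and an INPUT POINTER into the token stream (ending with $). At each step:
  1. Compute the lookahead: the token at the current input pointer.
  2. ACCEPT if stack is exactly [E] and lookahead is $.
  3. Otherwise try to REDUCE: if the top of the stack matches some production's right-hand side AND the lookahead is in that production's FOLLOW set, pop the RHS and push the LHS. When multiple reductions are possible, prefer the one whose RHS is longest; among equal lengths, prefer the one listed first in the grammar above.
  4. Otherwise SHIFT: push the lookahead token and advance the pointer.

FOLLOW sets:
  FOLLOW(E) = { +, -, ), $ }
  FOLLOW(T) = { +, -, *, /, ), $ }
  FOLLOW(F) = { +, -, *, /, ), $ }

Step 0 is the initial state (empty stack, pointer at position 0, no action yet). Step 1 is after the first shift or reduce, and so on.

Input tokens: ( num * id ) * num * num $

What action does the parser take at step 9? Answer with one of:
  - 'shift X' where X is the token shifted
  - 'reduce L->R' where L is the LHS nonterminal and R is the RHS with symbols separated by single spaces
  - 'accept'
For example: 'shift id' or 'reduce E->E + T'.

Answer: reduce E->T

Derivation:
Step 1: shift (. Stack=[(] ptr=1 lookahead=num remaining=[num * id ) * num * num $]
Step 2: shift num. Stack=[( num] ptr=2 lookahead=* remaining=[* id ) * num * num $]
Step 3: reduce F->num. Stack=[( F] ptr=2 lookahead=* remaining=[* id ) * num * num $]
Step 4: reduce T->F. Stack=[( T] ptr=2 lookahead=* remaining=[* id ) * num * num $]
Step 5: shift *. Stack=[( T *] ptr=3 lookahead=id remaining=[id ) * num * num $]
Step 6: shift id. Stack=[( T * id] ptr=4 lookahead=) remaining=[) * num * num $]
Step 7: reduce F->id. Stack=[( T * F] ptr=4 lookahead=) remaining=[) * num * num $]
Step 8: reduce T->T * F. Stack=[( T] ptr=4 lookahead=) remaining=[) * num * num $]
Step 9: reduce E->T. Stack=[( E] ptr=4 lookahead=) remaining=[) * num * num $]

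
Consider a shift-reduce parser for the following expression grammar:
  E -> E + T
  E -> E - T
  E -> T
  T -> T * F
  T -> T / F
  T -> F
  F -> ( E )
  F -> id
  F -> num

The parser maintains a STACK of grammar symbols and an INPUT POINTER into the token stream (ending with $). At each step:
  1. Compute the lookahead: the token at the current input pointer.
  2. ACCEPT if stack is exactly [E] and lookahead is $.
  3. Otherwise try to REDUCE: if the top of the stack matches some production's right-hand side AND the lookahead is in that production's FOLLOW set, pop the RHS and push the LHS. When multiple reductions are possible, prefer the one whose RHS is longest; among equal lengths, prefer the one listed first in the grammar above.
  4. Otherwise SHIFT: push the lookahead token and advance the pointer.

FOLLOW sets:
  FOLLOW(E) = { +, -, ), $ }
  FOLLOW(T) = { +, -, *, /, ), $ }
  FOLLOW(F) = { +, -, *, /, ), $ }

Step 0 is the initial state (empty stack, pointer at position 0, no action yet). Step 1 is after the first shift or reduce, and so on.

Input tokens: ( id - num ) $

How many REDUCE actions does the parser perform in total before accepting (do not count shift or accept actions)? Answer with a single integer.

Answer: 9

Derivation:
Step 1: shift (. Stack=[(] ptr=1 lookahead=id remaining=[id - num ) $]
Step 2: shift id. Stack=[( id] ptr=2 lookahead=- remaining=[- num ) $]
Step 3: reduce F->id. Stack=[( F] ptr=2 lookahead=- remaining=[- num ) $]
Step 4: reduce T->F. Stack=[( T] ptr=2 lookahead=- remaining=[- num ) $]
Step 5: reduce E->T. Stack=[( E] ptr=2 lookahead=- remaining=[- num ) $]
Step 6: shift -. Stack=[( E -] ptr=3 lookahead=num remaining=[num ) $]
Step 7: shift num. Stack=[( E - num] ptr=4 lookahead=) remaining=[) $]
Step 8: reduce F->num. Stack=[( E - F] ptr=4 lookahead=) remaining=[) $]
Step 9: reduce T->F. Stack=[( E - T] ptr=4 lookahead=) remaining=[) $]
Step 10: reduce E->E - T. Stack=[( E] ptr=4 lookahead=) remaining=[) $]
Step 11: shift ). Stack=[( E )] ptr=5 lookahead=$ remaining=[$]
Step 12: reduce F->( E ). Stack=[F] ptr=5 lookahead=$ remaining=[$]
Step 13: reduce T->F. Stack=[T] ptr=5 lookahead=$ remaining=[$]
Step 14: reduce E->T. Stack=[E] ptr=5 lookahead=$ remaining=[$]
Step 15: accept. Stack=[E] ptr=5 lookahead=$ remaining=[$]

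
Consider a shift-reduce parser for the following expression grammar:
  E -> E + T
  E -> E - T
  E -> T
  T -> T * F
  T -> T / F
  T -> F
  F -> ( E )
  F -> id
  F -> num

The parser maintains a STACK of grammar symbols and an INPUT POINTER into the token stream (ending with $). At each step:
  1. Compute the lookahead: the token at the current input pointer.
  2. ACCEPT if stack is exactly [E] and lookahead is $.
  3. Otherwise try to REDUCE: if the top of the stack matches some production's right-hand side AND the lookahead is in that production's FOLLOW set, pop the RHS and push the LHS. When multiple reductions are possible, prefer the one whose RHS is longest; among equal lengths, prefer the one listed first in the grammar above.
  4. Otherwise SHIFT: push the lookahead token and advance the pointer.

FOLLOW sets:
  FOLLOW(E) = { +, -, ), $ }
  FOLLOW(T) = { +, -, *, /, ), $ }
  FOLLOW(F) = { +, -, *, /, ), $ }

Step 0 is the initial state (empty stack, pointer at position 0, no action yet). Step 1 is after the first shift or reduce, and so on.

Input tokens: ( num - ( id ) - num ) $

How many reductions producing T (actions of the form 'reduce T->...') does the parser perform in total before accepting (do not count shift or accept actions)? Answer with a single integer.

Answer: 5

Derivation:
Step 1: shift (. Stack=[(] ptr=1 lookahead=num remaining=[num - ( id ) - num ) $]
Step 2: shift num. Stack=[( num] ptr=2 lookahead=- remaining=[- ( id ) - num ) $]
Step 3: reduce F->num. Stack=[( F] ptr=2 lookahead=- remaining=[- ( id ) - num ) $]
Step 4: reduce T->F. Stack=[( T] ptr=2 lookahead=- remaining=[- ( id ) - num ) $]
Step 5: reduce E->T. Stack=[( E] ptr=2 lookahead=- remaining=[- ( id ) - num ) $]
Step 6: shift -. Stack=[( E -] ptr=3 lookahead=( remaining=[( id ) - num ) $]
Step 7: shift (. Stack=[( E - (] ptr=4 lookahead=id remaining=[id ) - num ) $]
Step 8: shift id. Stack=[( E - ( id] ptr=5 lookahead=) remaining=[) - num ) $]
Step 9: reduce F->id. Stack=[( E - ( F] ptr=5 lookahead=) remaining=[) - num ) $]
Step 10: reduce T->F. Stack=[( E - ( T] ptr=5 lookahead=) remaining=[) - num ) $]
Step 11: reduce E->T. Stack=[( E - ( E] ptr=5 lookahead=) remaining=[) - num ) $]
Step 12: shift ). Stack=[( E - ( E )] ptr=6 lookahead=- remaining=[- num ) $]
Step 13: reduce F->( E ). Stack=[( E - F] ptr=6 lookahead=- remaining=[- num ) $]
Step 14: reduce T->F. Stack=[( E - T] ptr=6 lookahead=- remaining=[- num ) $]
Step 15: reduce E->E - T. Stack=[( E] ptr=6 lookahead=- remaining=[- num ) $]
Step 16: shift -. Stack=[( E -] ptr=7 lookahead=num remaining=[num ) $]
Step 17: shift num. Stack=[( E - num] ptr=8 lookahead=) remaining=[) $]
Step 18: reduce F->num. Stack=[( E - F] ptr=8 lookahead=) remaining=[) $]
Step 19: reduce T->F. Stack=[( E - T] ptr=8 lookahead=) remaining=[) $]
Step 20: reduce E->E - T. Stack=[( E] ptr=8 lookahead=) remaining=[) $]
Step 21: shift ). Stack=[( E )] ptr=9 lookahead=$ remaining=[$]
Step 22: reduce F->( E ). Stack=[F] ptr=9 lookahead=$ remaining=[$]
Step 23: reduce T->F. Stack=[T] ptr=9 lookahead=$ remaining=[$]
Step 24: reduce E->T. Stack=[E] ptr=9 lookahead=$ remaining=[$]
Step 25: accept. Stack=[E] ptr=9 lookahead=$ remaining=[$]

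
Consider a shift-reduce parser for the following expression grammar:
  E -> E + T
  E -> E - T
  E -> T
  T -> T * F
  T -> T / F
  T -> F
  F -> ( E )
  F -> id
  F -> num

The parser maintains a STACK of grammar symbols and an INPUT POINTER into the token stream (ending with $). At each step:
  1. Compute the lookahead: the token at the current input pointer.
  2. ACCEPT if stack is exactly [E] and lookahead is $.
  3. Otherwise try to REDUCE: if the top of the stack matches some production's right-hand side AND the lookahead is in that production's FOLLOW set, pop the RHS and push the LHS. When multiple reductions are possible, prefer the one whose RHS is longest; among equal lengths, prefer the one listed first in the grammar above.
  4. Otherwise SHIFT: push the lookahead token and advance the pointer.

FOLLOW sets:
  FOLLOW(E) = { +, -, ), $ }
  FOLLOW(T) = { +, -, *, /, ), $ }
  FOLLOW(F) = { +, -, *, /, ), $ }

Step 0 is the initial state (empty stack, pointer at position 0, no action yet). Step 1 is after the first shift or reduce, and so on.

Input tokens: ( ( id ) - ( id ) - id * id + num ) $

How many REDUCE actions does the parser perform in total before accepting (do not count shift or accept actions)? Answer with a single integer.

Step 1: shift (. Stack=[(] ptr=1 lookahead=( remaining=[( id ) - ( id ) - id * id + num ) $]
Step 2: shift (. Stack=[( (] ptr=2 lookahead=id remaining=[id ) - ( id ) - id * id + num ) $]
Step 3: shift id. Stack=[( ( id] ptr=3 lookahead=) remaining=[) - ( id ) - id * id + num ) $]
Step 4: reduce F->id. Stack=[( ( F] ptr=3 lookahead=) remaining=[) - ( id ) - id * id + num ) $]
Step 5: reduce T->F. Stack=[( ( T] ptr=3 lookahead=) remaining=[) - ( id ) - id * id + num ) $]
Step 6: reduce E->T. Stack=[( ( E] ptr=3 lookahead=) remaining=[) - ( id ) - id * id + num ) $]
Step 7: shift ). Stack=[( ( E )] ptr=4 lookahead=- remaining=[- ( id ) - id * id + num ) $]
Step 8: reduce F->( E ). Stack=[( F] ptr=4 lookahead=- remaining=[- ( id ) - id * id + num ) $]
Step 9: reduce T->F. Stack=[( T] ptr=4 lookahead=- remaining=[- ( id ) - id * id + num ) $]
Step 10: reduce E->T. Stack=[( E] ptr=4 lookahead=- remaining=[- ( id ) - id * id + num ) $]
Step 11: shift -. Stack=[( E -] ptr=5 lookahead=( remaining=[( id ) - id * id + num ) $]
Step 12: shift (. Stack=[( E - (] ptr=6 lookahead=id remaining=[id ) - id * id + num ) $]
Step 13: shift id. Stack=[( E - ( id] ptr=7 lookahead=) remaining=[) - id * id + num ) $]
Step 14: reduce F->id. Stack=[( E - ( F] ptr=7 lookahead=) remaining=[) - id * id + num ) $]
Step 15: reduce T->F. Stack=[( E - ( T] ptr=7 lookahead=) remaining=[) - id * id + num ) $]
Step 16: reduce E->T. Stack=[( E - ( E] ptr=7 lookahead=) remaining=[) - id * id + num ) $]
Step 17: shift ). Stack=[( E - ( E )] ptr=8 lookahead=- remaining=[- id * id + num ) $]
Step 18: reduce F->( E ). Stack=[( E - F] ptr=8 lookahead=- remaining=[- id * id + num ) $]
Step 19: reduce T->F. Stack=[( E - T] ptr=8 lookahead=- remaining=[- id * id + num ) $]
Step 20: reduce E->E - T. Stack=[( E] ptr=8 lookahead=- remaining=[- id * id + num ) $]
Step 21: shift -. Stack=[( E -] ptr=9 lookahead=id remaining=[id * id + num ) $]
Step 22: shift id. Stack=[( E - id] ptr=10 lookahead=* remaining=[* id + num ) $]
Step 23: reduce F->id. Stack=[( E - F] ptr=10 lookahead=* remaining=[* id + num ) $]
Step 24: reduce T->F. Stack=[( E - T] ptr=10 lookahead=* remaining=[* id + num ) $]
Step 25: shift *. Stack=[( E - T *] ptr=11 lookahead=id remaining=[id + num ) $]
Step 26: shift id. Stack=[( E - T * id] ptr=12 lookahead=+ remaining=[+ num ) $]
Step 27: reduce F->id. Stack=[( E - T * F] ptr=12 lookahead=+ remaining=[+ num ) $]
Step 28: reduce T->T * F. Stack=[( E - T] ptr=12 lookahead=+ remaining=[+ num ) $]
Step 29: reduce E->E - T. Stack=[( E] ptr=12 lookahead=+ remaining=[+ num ) $]
Step 30: shift +. Stack=[( E +] ptr=13 lookahead=num remaining=[num ) $]
Step 31: shift num. Stack=[( E + num] ptr=14 lookahead=) remaining=[) $]
Step 32: reduce F->num. Stack=[( E + F] ptr=14 lookahead=) remaining=[) $]
Step 33: reduce T->F. Stack=[( E + T] ptr=14 lookahead=) remaining=[) $]
Step 34: reduce E->E + T. Stack=[( E] ptr=14 lookahead=) remaining=[) $]
Step 35: shift ). Stack=[( E )] ptr=15 lookahead=$ remaining=[$]
Step 36: reduce F->( E ). Stack=[F] ptr=15 lookahead=$ remaining=[$]
Step 37: reduce T->F. Stack=[T] ptr=15 lookahead=$ remaining=[$]
Step 38: reduce E->T. Stack=[E] ptr=15 lookahead=$ remaining=[$]
Step 39: accept. Stack=[E] ptr=15 lookahead=$ remaining=[$]

Answer: 23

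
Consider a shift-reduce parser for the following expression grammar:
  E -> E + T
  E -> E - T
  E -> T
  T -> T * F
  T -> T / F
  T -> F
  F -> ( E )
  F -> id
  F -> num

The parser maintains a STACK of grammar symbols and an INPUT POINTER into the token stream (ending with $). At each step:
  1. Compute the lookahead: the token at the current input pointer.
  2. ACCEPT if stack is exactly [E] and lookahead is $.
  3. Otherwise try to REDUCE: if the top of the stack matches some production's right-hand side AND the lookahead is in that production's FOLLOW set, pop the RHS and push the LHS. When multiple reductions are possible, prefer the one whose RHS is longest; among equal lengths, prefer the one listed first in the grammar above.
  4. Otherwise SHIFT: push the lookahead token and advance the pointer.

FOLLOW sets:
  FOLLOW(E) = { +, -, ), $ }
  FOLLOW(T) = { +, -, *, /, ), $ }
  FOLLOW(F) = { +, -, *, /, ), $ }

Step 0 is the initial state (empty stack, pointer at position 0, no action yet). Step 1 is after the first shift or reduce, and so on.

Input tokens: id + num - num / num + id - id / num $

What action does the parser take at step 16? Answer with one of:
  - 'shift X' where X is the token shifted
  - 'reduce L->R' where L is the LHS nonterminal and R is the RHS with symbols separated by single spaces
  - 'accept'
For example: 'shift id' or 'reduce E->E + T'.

Answer: reduce F->num

Derivation:
Step 1: shift id. Stack=[id] ptr=1 lookahead=+ remaining=[+ num - num / num + id - id / num $]
Step 2: reduce F->id. Stack=[F] ptr=1 lookahead=+ remaining=[+ num - num / num + id - id / num $]
Step 3: reduce T->F. Stack=[T] ptr=1 lookahead=+ remaining=[+ num - num / num + id - id / num $]
Step 4: reduce E->T. Stack=[E] ptr=1 lookahead=+ remaining=[+ num - num / num + id - id / num $]
Step 5: shift +. Stack=[E +] ptr=2 lookahead=num remaining=[num - num / num + id - id / num $]
Step 6: shift num. Stack=[E + num] ptr=3 lookahead=- remaining=[- num / num + id - id / num $]
Step 7: reduce F->num. Stack=[E + F] ptr=3 lookahead=- remaining=[- num / num + id - id / num $]
Step 8: reduce T->F. Stack=[E + T] ptr=3 lookahead=- remaining=[- num / num + id - id / num $]
Step 9: reduce E->E + T. Stack=[E] ptr=3 lookahead=- remaining=[- num / num + id - id / num $]
Step 10: shift -. Stack=[E -] ptr=4 lookahead=num remaining=[num / num + id - id / num $]
Step 11: shift num. Stack=[E - num] ptr=5 lookahead=/ remaining=[/ num + id - id / num $]
Step 12: reduce F->num. Stack=[E - F] ptr=5 lookahead=/ remaining=[/ num + id - id / num $]
Step 13: reduce T->F. Stack=[E - T] ptr=5 lookahead=/ remaining=[/ num + id - id / num $]
Step 14: shift /. Stack=[E - T /] ptr=6 lookahead=num remaining=[num + id - id / num $]
Step 15: shift num. Stack=[E - T / num] ptr=7 lookahead=+ remaining=[+ id - id / num $]
Step 16: reduce F->num. Stack=[E - T / F] ptr=7 lookahead=+ remaining=[+ id - id / num $]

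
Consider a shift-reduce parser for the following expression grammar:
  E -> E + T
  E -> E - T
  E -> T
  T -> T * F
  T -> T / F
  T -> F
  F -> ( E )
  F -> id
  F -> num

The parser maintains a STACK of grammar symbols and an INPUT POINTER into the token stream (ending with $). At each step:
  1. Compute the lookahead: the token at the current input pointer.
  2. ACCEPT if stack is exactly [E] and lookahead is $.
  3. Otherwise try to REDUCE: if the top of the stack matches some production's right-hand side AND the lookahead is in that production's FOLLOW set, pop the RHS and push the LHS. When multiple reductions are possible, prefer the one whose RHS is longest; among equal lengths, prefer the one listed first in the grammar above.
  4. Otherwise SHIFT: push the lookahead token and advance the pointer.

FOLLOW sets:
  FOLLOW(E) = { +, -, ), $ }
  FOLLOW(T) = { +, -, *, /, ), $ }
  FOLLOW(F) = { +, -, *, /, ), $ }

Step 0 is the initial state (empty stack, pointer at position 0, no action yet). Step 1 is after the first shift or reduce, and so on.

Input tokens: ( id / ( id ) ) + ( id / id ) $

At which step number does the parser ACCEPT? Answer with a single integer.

Answer: 33

Derivation:
Step 1: shift (. Stack=[(] ptr=1 lookahead=id remaining=[id / ( id ) ) + ( id / id ) $]
Step 2: shift id. Stack=[( id] ptr=2 lookahead=/ remaining=[/ ( id ) ) + ( id / id ) $]
Step 3: reduce F->id. Stack=[( F] ptr=2 lookahead=/ remaining=[/ ( id ) ) + ( id / id ) $]
Step 4: reduce T->F. Stack=[( T] ptr=2 lookahead=/ remaining=[/ ( id ) ) + ( id / id ) $]
Step 5: shift /. Stack=[( T /] ptr=3 lookahead=( remaining=[( id ) ) + ( id / id ) $]
Step 6: shift (. Stack=[( T / (] ptr=4 lookahead=id remaining=[id ) ) + ( id / id ) $]
Step 7: shift id. Stack=[( T / ( id] ptr=5 lookahead=) remaining=[) ) + ( id / id ) $]
Step 8: reduce F->id. Stack=[( T / ( F] ptr=5 lookahead=) remaining=[) ) + ( id / id ) $]
Step 9: reduce T->F. Stack=[( T / ( T] ptr=5 lookahead=) remaining=[) ) + ( id / id ) $]
Step 10: reduce E->T. Stack=[( T / ( E] ptr=5 lookahead=) remaining=[) ) + ( id / id ) $]
Step 11: shift ). Stack=[( T / ( E )] ptr=6 lookahead=) remaining=[) + ( id / id ) $]
Step 12: reduce F->( E ). Stack=[( T / F] ptr=6 lookahead=) remaining=[) + ( id / id ) $]
Step 13: reduce T->T / F. Stack=[( T] ptr=6 lookahead=) remaining=[) + ( id / id ) $]
Step 14: reduce E->T. Stack=[( E] ptr=6 lookahead=) remaining=[) + ( id / id ) $]
Step 15: shift ). Stack=[( E )] ptr=7 lookahead=+ remaining=[+ ( id / id ) $]
Step 16: reduce F->( E ). Stack=[F] ptr=7 lookahead=+ remaining=[+ ( id / id ) $]
Step 17: reduce T->F. Stack=[T] ptr=7 lookahead=+ remaining=[+ ( id / id ) $]
Step 18: reduce E->T. Stack=[E] ptr=7 lookahead=+ remaining=[+ ( id / id ) $]
Step 19: shift +. Stack=[E +] ptr=8 lookahead=( remaining=[( id / id ) $]
Step 20: shift (. Stack=[E + (] ptr=9 lookahead=id remaining=[id / id ) $]
Step 21: shift id. Stack=[E + ( id] ptr=10 lookahead=/ remaining=[/ id ) $]
Step 22: reduce F->id. Stack=[E + ( F] ptr=10 lookahead=/ remaining=[/ id ) $]
Step 23: reduce T->F. Stack=[E + ( T] ptr=10 lookahead=/ remaining=[/ id ) $]
Step 24: shift /. Stack=[E + ( T /] ptr=11 lookahead=id remaining=[id ) $]
Step 25: shift id. Stack=[E + ( T / id] ptr=12 lookahead=) remaining=[) $]
Step 26: reduce F->id. Stack=[E + ( T / F] ptr=12 lookahead=) remaining=[) $]
Step 27: reduce T->T / F. Stack=[E + ( T] ptr=12 lookahead=) remaining=[) $]
Step 28: reduce E->T. Stack=[E + ( E] ptr=12 lookahead=) remaining=[) $]
Step 29: shift ). Stack=[E + ( E )] ptr=13 lookahead=$ remaining=[$]
Step 30: reduce F->( E ). Stack=[E + F] ptr=13 lookahead=$ remaining=[$]
Step 31: reduce T->F. Stack=[E + T] ptr=13 lookahead=$ remaining=[$]
Step 32: reduce E->E + T. Stack=[E] ptr=13 lookahead=$ remaining=[$]
Step 33: accept. Stack=[E] ptr=13 lookahead=$ remaining=[$]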